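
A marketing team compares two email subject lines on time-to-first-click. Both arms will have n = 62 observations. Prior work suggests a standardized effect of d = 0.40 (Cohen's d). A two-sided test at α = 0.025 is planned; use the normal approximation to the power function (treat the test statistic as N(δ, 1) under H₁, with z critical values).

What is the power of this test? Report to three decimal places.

Power ≈ 0.494

Noncentrality parameter: δ = d·√(n/2) = 0.40 × √(62/2) = 2.2271
Two-sided α = 0.025 → critical value z_{0.0125} = 2.241.
Power = Φ(δ − 2.241) + Φ(−δ − 2.241) = Φ(-0.014) + Φ(-4.469) = 0.4943 + 0.0000 = 0.4943.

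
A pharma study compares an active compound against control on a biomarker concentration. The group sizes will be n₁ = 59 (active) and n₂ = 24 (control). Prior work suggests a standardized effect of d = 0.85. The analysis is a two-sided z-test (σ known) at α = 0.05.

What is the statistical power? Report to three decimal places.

Noncentrality parameter: δ = d / √(1/n₁ + 1/n₂) = 0.85 / √(1/59 + 1/24) = 3.5108
Critical value for a two-sided test at α = 0.05: z_{α/2} = 1.960.
Power = Φ(δ − 1.960) + Φ(−δ − 1.960) = Φ(1.551) + Φ(-5.471) = 0.9395 + 0.0000 = 0.9395.

Power ≈ 0.940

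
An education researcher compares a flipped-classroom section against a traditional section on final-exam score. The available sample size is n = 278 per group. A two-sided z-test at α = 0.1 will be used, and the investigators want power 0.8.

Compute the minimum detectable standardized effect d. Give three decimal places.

Need Φ(δ − 1.645) = 0.8, so δ = 1.645 + 0.842 = 2.486.
(The second rejection-region term Φ(−δ − z_{α/2}) is negligible and dropped.)
δ = d·√(n/2) ⇒ d = δ/√(n/2) = 2.486/√(278/2) = 0.2109.

d ≈ 0.211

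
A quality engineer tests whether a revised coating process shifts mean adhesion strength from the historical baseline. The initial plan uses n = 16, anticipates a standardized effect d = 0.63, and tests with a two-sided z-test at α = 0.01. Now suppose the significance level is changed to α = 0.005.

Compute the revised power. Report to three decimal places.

δ = d·√n = 0.63 × √16 = 2.5200 (unchanged). New critical value: z_{0.0025} = 2.807.
Revised power = Φ(δ − 2.807) + Φ(−δ − 2.807) = Φ(-0.287) + Φ(-5.327) = 0.3870 + 0.0000 = 0.3870.

Power ≈ 0.387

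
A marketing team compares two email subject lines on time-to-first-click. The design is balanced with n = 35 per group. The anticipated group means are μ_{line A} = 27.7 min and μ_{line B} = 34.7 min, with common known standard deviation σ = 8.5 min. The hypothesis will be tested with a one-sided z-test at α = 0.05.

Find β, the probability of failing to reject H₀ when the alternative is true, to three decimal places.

β ≈ 0.036

Standardized effect: d = |μ_{line A} − μ_{line B}| / σ = |27.7 − 34.7| / 8.5 = 0.8235
Noncentrality parameter: δ = d·√(n/2) = 0.8235 × √(35/2) = 3.4451
Critical value for a one-sided test at α = 0.05: z_α = 1.645.
Power = Φ(δ − 1.645) = Φ(1.800) = 0.9641.
Type II error: β = 1 − power = 1 − 0.9641 = 0.0359.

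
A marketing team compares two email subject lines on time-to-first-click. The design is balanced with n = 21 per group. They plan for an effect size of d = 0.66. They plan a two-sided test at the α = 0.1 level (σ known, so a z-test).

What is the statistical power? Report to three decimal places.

Noncentrality parameter: λ = d·√(n/2) = 0.66 × √(21/2) = 2.1386
Two-sided α = 0.1 → critical value z_{0.05} = 1.645.
Power = Φ(λ − 1.645) + Φ(−λ − 1.645) = Φ(0.494) + Φ(-3.783) = 0.6893 + 0.0001 = 0.6894.

Power ≈ 0.689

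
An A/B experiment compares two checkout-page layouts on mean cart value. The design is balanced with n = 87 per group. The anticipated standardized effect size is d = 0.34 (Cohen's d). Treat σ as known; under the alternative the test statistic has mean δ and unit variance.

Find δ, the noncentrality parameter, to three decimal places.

δ ≈ 2.242

δ = d·√(n/2) = 0.34 × √(87/2) = 2.2425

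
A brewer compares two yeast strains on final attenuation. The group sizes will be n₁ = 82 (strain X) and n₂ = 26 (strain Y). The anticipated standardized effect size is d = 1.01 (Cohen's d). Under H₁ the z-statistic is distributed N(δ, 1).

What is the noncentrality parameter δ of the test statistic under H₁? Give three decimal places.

δ ≈ 4.487

The noncentrality parameter scales effect size by the design's sample-size factor: δ = d / √(1/n₁ + 1/n₂) = 1.01 / √(1/82 + 1/26) = 4.4875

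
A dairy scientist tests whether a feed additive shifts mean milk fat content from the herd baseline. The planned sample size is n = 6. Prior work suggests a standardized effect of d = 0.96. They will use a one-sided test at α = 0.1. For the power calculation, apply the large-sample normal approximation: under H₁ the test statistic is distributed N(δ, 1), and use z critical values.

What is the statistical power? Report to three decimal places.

Power ≈ 0.858

Noncentrality parameter: δ = d·√n = 0.96 × √6 = 2.3515
One-sided α = 0.1 → critical value z_{0.1} = 1.282.
Power = P(Z > 1.282 − δ) = Φ(1.070) = 0.8577.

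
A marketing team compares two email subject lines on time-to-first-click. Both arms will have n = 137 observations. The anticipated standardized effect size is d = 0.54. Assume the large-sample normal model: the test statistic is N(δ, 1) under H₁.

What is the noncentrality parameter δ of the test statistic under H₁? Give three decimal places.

The noncentrality parameter scales effect size by the design's sample-size factor: δ = d·√(n/2) = 0.54 × √(137/2) = 4.4693

δ ≈ 4.469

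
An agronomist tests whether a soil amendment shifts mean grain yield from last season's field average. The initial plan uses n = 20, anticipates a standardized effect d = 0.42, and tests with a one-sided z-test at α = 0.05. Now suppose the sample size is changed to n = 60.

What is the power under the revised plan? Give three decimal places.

Power ≈ 0.946

With n = 60: δ = d·√n = 0.42 × √60 = 3.2533. Critical value z_{0.05} = 1.645.
Revised power = Φ(δ − 1.645) = Φ(1.608) = 0.9461.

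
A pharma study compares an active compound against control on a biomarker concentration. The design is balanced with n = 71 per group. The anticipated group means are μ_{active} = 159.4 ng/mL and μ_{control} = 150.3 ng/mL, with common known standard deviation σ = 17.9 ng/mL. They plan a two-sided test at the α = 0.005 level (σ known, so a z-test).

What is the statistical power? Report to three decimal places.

Power ≈ 0.588

Standardized effect: d = |μ_{active} − μ_{control}| / σ = |159.4 − 150.3| / 17.9 = 0.5084
Noncentrality parameter: δ = d·√(n/2) = 0.5084 × √(71/2) = 3.0290
Critical value for a two-sided test at α = 0.005: z_{α/2} = 2.807.
Power = Φ(δ − 2.807) + Φ(−δ − 2.807) = Φ(0.222) + Φ(-5.836) = 0.5878 + 0.0000 = 0.5878.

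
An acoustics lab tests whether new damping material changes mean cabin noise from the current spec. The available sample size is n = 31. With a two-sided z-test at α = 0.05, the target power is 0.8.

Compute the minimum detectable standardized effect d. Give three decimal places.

d ≈ 0.503

Required noncentrality: δ = z_{0.025} + z_{0.20} = 1.960 + 0.842 = 2.802.
(Lower-tail contribution to power is negligible for δ > 0.)
δ = d·√n ⇒ d = δ/√n = 2.802/√31 = 0.5032.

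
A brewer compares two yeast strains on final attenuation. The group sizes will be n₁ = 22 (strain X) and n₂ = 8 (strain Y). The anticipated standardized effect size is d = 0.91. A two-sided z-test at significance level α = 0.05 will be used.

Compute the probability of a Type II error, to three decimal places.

Noncentrality parameter: δ = d / √(1/n₁ + 1/n₂) = 0.91 / √(1/22 + 1/8) = 2.2041
Critical value for a two-sided test at α = 0.05: z_{α/2} = 1.960.
Power = Φ(δ − 1.960) + Φ(−δ − 1.960) = Φ(0.244) + Φ(-4.164) = 0.5964 + 0.0000 = 0.5965.
Type II error: β = 1 − power = 1 − 0.5965 = 0.4035.

β ≈ 0.404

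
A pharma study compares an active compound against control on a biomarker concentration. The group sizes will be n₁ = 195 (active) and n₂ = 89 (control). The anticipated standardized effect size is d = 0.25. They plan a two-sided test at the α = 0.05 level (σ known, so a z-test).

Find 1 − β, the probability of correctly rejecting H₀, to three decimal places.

Noncentrality parameter: δ = d / √(1/n₁ + 1/n₂) = 0.25 / √(1/195 + 1/89) = 1.9543
Two-sided α = 0.05 → critical value z_{0.025} = 1.960.
Power = Φ(δ − 1.960) + Φ(−δ − 1.960) = Φ(-0.006) + Φ(-3.914) = 0.4977 + 0.0000 = 0.4978.

Power ≈ 0.498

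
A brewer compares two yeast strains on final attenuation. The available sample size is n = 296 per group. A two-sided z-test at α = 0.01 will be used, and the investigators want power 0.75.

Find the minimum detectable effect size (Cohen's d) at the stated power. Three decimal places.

Need Φ(δ − 2.576) = 0.75, so δ = 2.576 + 0.674 = 3.250.
(Lower-tail contribution to power is negligible for δ > 0.)
δ = d·√(n/2) ⇒ d = δ/√(n/2) = 3.250/√(296/2) = 0.2672.

d ≈ 0.267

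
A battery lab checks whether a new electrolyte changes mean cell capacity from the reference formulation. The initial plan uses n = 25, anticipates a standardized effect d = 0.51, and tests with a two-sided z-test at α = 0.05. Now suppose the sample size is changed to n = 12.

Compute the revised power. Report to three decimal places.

Power ≈ 0.423

With n = 12: δ = d·√n = 0.51 × √12 = 1.7667. Critical value z_{0.025} = 1.960.
Revised power = Φ(δ − 1.960) + Φ(−δ − 1.960) = Φ(-0.193) + Φ(-3.727) = 0.4234 + 0.0001 = 0.4235.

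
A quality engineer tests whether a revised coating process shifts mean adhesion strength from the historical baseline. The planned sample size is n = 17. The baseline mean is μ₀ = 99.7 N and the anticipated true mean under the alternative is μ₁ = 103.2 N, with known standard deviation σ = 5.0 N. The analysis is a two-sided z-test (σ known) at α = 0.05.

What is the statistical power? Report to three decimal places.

Power ≈ 0.823

Standardized effect: d = |μ₁ − μ₀| / σ = |103.2 − 99.7| / 5.0 = 0.7000
Noncentrality parameter: δ = d·√n = 0.7000 × √17 = 2.8862
Critical value for a two-sided test at α = 0.05: z_{α/2} = 1.960.
Power = Φ(δ − 1.960) + Φ(−δ − 1.960) = Φ(0.926) + Φ(-4.846) = 0.8228 + 0.0000 = 0.8228.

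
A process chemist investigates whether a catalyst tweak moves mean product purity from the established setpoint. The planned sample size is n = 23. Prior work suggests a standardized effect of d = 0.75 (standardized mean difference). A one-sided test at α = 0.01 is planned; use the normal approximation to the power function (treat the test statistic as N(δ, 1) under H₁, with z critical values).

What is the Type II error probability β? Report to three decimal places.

β ≈ 0.102

Noncentrality parameter: δ = d·√n = 0.75 × √23 = 3.5969
One-sided α = 0.01 → critical value z_{0.01} = 2.326.
Power = Φ(δ − 2.326) = Φ(1.271) = 0.8981.
Type II error: β = 1 − power = 1 − 0.8981 = 0.1019.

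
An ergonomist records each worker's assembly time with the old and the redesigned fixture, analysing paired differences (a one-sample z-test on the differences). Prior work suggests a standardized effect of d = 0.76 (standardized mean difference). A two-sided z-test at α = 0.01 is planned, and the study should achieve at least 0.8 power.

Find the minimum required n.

Set Φ(δ − 2.576) = 0.8; then δ − 2.576 = Φ⁻¹(0.8) = 0.842, giving δ = 3.417.
(Ignoring the negligible lower-tail rejection probability gives the usual closed-form inversion.)
δ = d·√n ⇒ n = (δ/d)² = (3.417 / 0.76)² = 20.22.
Round up to the next whole unit.

n = 21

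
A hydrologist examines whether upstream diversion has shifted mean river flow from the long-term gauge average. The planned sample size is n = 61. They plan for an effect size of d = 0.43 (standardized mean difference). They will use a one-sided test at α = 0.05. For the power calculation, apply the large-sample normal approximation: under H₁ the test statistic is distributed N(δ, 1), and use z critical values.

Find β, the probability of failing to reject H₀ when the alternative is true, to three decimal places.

β ≈ 0.043

Noncentrality parameter: δ = d·√n = 0.43 × √61 = 3.3584
One-sided α = 0.05 → critical value z_{0.05} = 1.645.
Power = P(Z > 1.645 − δ) = Φ(1.714) = 0.9567.
Type II error: β = 1 − power = 1 − 0.9567 = 0.0433.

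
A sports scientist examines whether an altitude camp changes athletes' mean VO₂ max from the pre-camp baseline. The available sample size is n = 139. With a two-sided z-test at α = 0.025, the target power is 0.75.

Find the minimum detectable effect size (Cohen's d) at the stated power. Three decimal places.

Required noncentrality: δ = z_{0.0125} + z_{0.25} = 2.241 + 0.674 = 2.916.
(The second rejection-region term Φ(−δ − z_{α/2}) is negligible and dropped.)
δ = d·√n ⇒ d = δ/√n = 2.916/√139 = 0.2473.

d ≈ 0.247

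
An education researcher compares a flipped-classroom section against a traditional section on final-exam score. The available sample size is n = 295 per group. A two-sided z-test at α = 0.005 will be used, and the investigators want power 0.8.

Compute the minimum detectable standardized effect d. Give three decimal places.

Need Φ(δ − 2.807) = 0.8, so δ = 2.807 + 0.842 = 3.649.
(The second rejection-region term Φ(−δ − z_{α/2}) is negligible and dropped.)
δ = d·√(n/2) ⇒ d = δ/√(n/2) = 3.649/√(295/2) = 0.3004.

d ≈ 0.300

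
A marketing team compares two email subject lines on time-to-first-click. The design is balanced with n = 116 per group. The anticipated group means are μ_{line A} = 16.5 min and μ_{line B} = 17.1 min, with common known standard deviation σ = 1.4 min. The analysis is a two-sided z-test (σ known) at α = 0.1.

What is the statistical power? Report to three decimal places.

Power ≈ 0.947

Standardized effect: d = |μ_{line A} − μ_{line B}| / σ = |16.5 − 17.1| / 1.4 = 0.4286
Noncentrality parameter: δ = d·√(n/2) = 0.4286 × √(116/2) = 3.2639
Two-sided α = 0.1 → critical value z_{0.05} = 1.645.
Power = Φ(δ − 1.645) + Φ(−δ − 1.645) = Φ(1.619) + Φ(-4.909) = 0.9473 + 0.0000 = 0.9473.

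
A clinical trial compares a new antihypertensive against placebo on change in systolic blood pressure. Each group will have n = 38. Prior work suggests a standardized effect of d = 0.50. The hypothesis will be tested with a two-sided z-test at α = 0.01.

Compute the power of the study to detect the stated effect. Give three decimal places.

Power ≈ 0.346

Noncentrality parameter: δ = d·√(n/2) = 0.50 × √(38/2) = 2.1794
Critical value for a two-sided test at α = 0.01: z_{α/2} = 2.576.
Power = Φ(δ − 2.576) + Φ(−δ − 2.576) = Φ(-0.396) + Φ(-4.755) = 0.3459 + 0.0000 = 0.3459.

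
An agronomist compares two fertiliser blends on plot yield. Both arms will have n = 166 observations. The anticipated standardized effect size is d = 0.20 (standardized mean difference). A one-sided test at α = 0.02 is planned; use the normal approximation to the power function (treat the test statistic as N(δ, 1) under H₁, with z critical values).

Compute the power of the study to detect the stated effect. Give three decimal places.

Power ≈ 0.408

Noncentrality parameter: δ = d·√(n/2) = 0.20 × √(166/2) = 1.8221
Critical value for a one-sided test at α = 0.02: z_α = 2.054.
Power = Φ(δ − 2.054) = Φ(-0.232) = 0.4084.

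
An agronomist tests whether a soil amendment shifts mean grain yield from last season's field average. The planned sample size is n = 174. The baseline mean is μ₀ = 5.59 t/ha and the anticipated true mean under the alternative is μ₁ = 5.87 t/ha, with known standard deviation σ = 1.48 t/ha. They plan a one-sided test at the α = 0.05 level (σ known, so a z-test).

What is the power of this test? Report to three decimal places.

Power ≈ 0.803

Standardized effect: d = |μ₁ − μ₀| / σ = |5.87 − 5.59| / 1.48 = 0.1892
Noncentrality parameter: δ = d·√n = 0.1892 × √174 = 2.4956
Critical value for a one-sided test at α = 0.05: z_α = 1.645.
Power = Φ(δ − 1.645) = Φ(0.851) = 0.8025.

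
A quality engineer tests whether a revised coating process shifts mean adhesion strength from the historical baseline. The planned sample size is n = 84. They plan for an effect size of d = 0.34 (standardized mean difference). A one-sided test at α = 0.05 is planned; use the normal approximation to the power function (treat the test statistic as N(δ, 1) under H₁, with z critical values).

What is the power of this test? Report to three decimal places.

Noncentrality parameter: δ = d·√n = 0.34 × √84 = 3.1162
One-sided α = 0.05 → critical value z_{0.05} = 1.645.
Power = Φ(δ − 1.645) = Φ(1.471) = 0.9294.

Power ≈ 0.929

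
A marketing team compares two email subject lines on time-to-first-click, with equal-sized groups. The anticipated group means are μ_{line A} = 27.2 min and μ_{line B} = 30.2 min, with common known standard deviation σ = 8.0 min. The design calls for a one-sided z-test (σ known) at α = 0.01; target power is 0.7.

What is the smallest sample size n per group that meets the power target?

Standardized effect: d = |μ_{line A} − μ_{line B}| / σ = |27.2 − 30.2| / 8.0 = 0.3750
Set Φ(δ − 2.326) = 0.7; then δ − 2.326 = Φ⁻¹(0.7) = 0.524, giving δ = 2.851.
δ = d·√(n/2) ⇒ n = 2(δ/d)² = 2 × (2.851 / 0.3750)² = 115.58.
Rounding up, n = 116 per group.

n = 116 per group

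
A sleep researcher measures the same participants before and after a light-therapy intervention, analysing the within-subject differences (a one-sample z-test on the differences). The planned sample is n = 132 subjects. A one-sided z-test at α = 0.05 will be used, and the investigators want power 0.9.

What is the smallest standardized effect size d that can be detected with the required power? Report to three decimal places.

d ≈ 0.255

Required noncentrality: δ = z_{0.05} + z_{0.10} = 1.645 + 1.282 = 2.926.
δ = d·√n ⇒ d = δ/√n = 2.926/√132 = 0.2547.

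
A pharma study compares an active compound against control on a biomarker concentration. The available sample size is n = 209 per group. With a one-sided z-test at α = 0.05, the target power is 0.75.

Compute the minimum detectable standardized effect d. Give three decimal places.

Need Φ(δ − 1.645) = 0.75, so δ = 1.645 + 0.674 = 2.319.
δ = d·√(n/2) ⇒ d = δ/√(n/2) = 2.319/√(209/2) = 0.2269.

d ≈ 0.227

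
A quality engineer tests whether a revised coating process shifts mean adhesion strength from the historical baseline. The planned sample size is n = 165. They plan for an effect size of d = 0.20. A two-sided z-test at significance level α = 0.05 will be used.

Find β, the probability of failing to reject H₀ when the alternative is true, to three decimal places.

Noncentrality parameter: λ = d·√n = 0.20 × √165 = 2.5690
Two-sided α = 0.05 → critical value z_{0.025} = 1.960.
Power = Φ(λ − 1.960) + Φ(−λ − 1.960) = Φ(0.609) + Φ(-4.529) = 0.7288 + 0.0000 = 0.7288.
Type II error: β = 1 − power = 1 − 0.7288 = 0.2712.

β ≈ 0.271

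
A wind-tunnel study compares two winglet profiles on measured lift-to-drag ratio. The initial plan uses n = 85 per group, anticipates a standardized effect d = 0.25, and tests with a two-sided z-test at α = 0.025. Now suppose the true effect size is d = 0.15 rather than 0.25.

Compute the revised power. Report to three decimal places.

With d = 0.15: δ = d·√(n/2) = 0.15 × √(85/2) = 0.9779. Critical value z_{0.0125} = 2.241.
Revised power = Φ(δ − 2.241) + Φ(−δ − 2.241) = Φ(-1.264) + Φ(-3.219) = 0.1032 + 0.0006 = 0.1038.

Power ≈ 0.104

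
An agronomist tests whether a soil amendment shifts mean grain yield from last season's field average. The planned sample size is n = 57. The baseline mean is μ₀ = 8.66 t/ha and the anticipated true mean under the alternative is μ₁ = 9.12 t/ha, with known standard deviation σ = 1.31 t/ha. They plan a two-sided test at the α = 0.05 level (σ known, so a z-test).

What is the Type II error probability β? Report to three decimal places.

β ≈ 0.245

Standardized effect: d = |μ₁ − μ₀| / σ = |9.12 − 8.66| / 1.31 = 0.3511
Noncentrality parameter: δ = d·√n = 0.3511 × √57 = 2.6511
Critical value for a two-sided test at α = 0.05: z_{α/2} = 1.960.
Power = Φ(δ − 1.960) + Φ(−δ − 1.960) = Φ(0.691) + Φ(-4.611) = 0.7553 + 0.0000 = 0.7553.
Type II error: β = 1 − power = 1 − 0.7553 = 0.2447.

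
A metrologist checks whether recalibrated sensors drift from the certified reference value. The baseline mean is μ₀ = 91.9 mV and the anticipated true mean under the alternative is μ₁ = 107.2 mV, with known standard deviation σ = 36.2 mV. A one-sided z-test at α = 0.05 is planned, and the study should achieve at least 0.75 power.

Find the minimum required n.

n = 31

Standardized effect: d = |μ₁ − μ₀| / σ = |107.2 − 91.9| / 36.2 = 0.4227
For power 0.75 need Φ(δ − z_{0.05}) = 0.75, so δ = z_{0.05} + z_{0.25} = 1.645 + 0.674 = 2.319.
δ = d·√n ⇒ n = (δ/d)² = (2.319 / 0.4227)² = 30.11.
Rounding up, n = 31.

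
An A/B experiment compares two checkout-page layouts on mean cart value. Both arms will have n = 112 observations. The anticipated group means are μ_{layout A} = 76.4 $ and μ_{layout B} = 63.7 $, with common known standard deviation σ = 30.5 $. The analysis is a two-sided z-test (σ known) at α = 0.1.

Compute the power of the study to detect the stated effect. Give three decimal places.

Standardized effect: d = |μ_{layout A} − μ_{layout B}| / σ = |76.4 − 63.7| / 30.5 = 0.4164
Noncentrality parameter: δ = d·√(n/2) = 0.4164 × √(112/2) = 3.1160
Critical value for a two-sided test at α = 0.1: z_{α/2} = 1.645.
Power = Φ(δ − 1.645) + Φ(−δ − 1.645) = Φ(1.471) + Φ(-4.761) = 0.9294 + 0.0000 = 0.9294.

Power ≈ 0.929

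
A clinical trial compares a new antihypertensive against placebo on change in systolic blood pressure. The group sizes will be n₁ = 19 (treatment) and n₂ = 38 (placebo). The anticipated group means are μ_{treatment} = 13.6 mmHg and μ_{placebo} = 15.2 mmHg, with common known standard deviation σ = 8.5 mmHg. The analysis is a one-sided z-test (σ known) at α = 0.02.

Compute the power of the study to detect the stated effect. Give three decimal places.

Standardized effect: d = |μ_{treatment} − μ_{placebo}| / σ = |13.6 − 15.2| / 8.5 = 0.1882
Noncentrality parameter: δ = d / √(1/n₁ + 1/n₂) = 0.1882 / √(1/19 + 1/38) = 0.6699
One-sided α = 0.02 → critical value z_{0.02} = 2.054.
Power = P(Z > 2.054 − δ) = Φ(-1.384) = 0.0832.

Power ≈ 0.083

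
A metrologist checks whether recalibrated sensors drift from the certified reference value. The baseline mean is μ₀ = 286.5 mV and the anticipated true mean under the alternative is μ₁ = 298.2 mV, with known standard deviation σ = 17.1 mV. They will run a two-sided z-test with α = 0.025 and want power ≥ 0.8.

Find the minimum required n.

n = 21

Standardized effect: d = |μ₁ − μ₀| / σ = |298.2 − 286.5| / 17.1 = 0.6842
Set Φ(δ − 2.241) = 0.8; then δ − 2.241 = Φ⁻¹(0.8) = 0.842, giving δ = 3.083.
(Ignoring the negligible lower-tail rejection probability gives the usual closed-form inversion.)
δ = d·√n ⇒ n = (δ/d)² = (3.083 / 0.6842)² = 20.30.
Rounding up, n = 21.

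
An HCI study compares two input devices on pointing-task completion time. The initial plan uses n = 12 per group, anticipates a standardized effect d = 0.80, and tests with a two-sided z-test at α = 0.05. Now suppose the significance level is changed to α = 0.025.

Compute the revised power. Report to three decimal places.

δ = d·√(n/2) = 0.80 × √(12/2) = 1.9596 (unchanged). New critical value: z_{0.0125} = 2.241.
Revised power = Φ(δ − 2.241) + Φ(−δ − 2.241) = Φ(-0.282) + Φ(-4.201) = 0.3890 + 0.0000 = 0.3891.

Power ≈ 0.389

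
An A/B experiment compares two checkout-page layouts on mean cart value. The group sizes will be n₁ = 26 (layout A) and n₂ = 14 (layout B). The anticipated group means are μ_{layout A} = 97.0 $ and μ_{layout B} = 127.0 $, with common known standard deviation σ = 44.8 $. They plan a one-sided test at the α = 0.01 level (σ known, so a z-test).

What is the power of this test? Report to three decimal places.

Power ≈ 0.380

Standardized effect: d = |μ_{layout A} − μ_{layout B}| / σ = |97.0 − 127.0| / 44.8 = 0.6696
Noncentrality parameter: δ = d / √(1/n₁ + 1/n₂) = 0.6696 / √(1/26 + 1/14) = 2.0201
One-sided α = 0.01 → critical value z_{0.01} = 2.326.
Power = P(Z > 2.326 − δ) = Φ(-0.306) = 0.3797.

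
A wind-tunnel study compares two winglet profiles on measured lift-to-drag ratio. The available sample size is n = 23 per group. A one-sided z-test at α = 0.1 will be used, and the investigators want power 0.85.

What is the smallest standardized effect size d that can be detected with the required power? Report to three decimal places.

d ≈ 0.684

Required noncentrality: δ = z_{0.1} + z_{0.15} = 1.282 + 1.036 = 2.318.
δ = d·√(n/2) ⇒ d = δ/√(n/2) = 2.318/√(23/2) = 0.6835.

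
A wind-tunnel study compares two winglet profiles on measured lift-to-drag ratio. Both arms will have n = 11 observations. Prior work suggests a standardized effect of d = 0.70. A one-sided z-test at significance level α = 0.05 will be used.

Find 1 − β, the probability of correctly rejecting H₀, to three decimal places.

Power ≈ 0.499

Noncentrality parameter: δ = d·√(n/2) = 0.70 × √(11/2) = 1.6416
Critical value for a one-sided test at α = 0.05: z_α = 1.645.
Power = P(Z > 1.645 − δ) = Φ(-0.003) = 0.4987.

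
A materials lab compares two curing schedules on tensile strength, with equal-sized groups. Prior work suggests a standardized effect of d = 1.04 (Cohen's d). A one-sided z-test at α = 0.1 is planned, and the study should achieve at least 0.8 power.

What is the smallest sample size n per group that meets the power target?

For power 0.8 need Φ(δ − z_{0.1}) = 0.8, so δ = z_{0.1} + z_{0.20} = 1.282 + 0.842 = 2.123.
δ = d·√(n/2) ⇒ n = 2(δ/d)² = 2 × (2.123 / 1.04)² = 8.34.
Rounding up, n = 9 per group.

n = 9 per group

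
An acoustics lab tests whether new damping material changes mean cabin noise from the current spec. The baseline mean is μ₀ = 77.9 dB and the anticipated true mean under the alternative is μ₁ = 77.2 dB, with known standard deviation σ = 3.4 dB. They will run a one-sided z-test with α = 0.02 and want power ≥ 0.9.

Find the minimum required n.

Standardized effect: d = |μ₁ − μ₀| / σ = |77.2 − 77.9| / 3.4 = 0.2059
For power 0.9 need Φ(δ − z_{0.02}) = 0.9, so δ = z_{0.02} + z_{0.10} = 2.054 + 1.282 = 3.335.
δ = d·√n ⇒ n = (δ/d)² = (3.335 / 0.2059)² = 262.44.
Round up to the next whole unit.

n = 263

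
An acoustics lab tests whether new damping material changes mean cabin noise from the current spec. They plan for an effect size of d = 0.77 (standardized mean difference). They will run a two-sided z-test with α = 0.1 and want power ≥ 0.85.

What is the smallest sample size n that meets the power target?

n = 13

For power 0.85 need Φ(δ − z_{0.05}) = 0.85, so δ = z_{0.05} + z_{0.15} = 1.645 + 1.036 = 2.681.
(The Φ(−δ − z_{α/2}) term is vanishingly small for δ > 0 and is dropped in the standard sample-size formula.)
δ = d·√n ⇒ n = (δ/d)² = (2.681 / 0.77)² = 12.13.
Round up to the next whole unit.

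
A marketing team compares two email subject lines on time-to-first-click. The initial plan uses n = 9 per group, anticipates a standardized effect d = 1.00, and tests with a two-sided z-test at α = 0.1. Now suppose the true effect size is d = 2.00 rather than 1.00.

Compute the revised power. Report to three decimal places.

Power ≈ 0.995

With d = 2.00: δ = d·√(n/2) = 2.00 × √(9/2) = 4.2426. Critical value z_{0.05} = 1.645.
Revised power = Φ(δ − 1.645) + Φ(−δ − 1.645) = Φ(2.598) + Φ(-5.887) = 0.9953 + 0.0000 = 0.9953.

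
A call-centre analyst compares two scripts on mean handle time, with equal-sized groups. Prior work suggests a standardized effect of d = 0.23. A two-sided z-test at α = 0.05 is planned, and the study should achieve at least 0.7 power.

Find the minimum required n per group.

n = 234 per group

For power 0.7 need Φ(δ − z_{0.025}) = 0.7, so δ = z_{0.025} + z_{0.30} = 1.960 + 0.524 = 2.484.
(Ignoring the negligible lower-tail rejection probability gives the usual closed-form inversion.)
δ = d·√(n/2) ⇒ n = 2(δ/d)² = 2 × (2.484 / 0.23)² = 233.35.
Round up to the next whole unit.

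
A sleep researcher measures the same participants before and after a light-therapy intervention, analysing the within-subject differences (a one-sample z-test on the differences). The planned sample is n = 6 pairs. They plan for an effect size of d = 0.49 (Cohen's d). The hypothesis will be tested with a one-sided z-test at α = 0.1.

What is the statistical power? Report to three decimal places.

Power ≈ 0.468

Noncentrality parameter: δ = d·√n = 0.49 × √6 = 1.2002
One-sided α = 0.1 → critical value z_{0.1} = 1.282.
Power = P(Z > 1.282 − δ) = Φ(-0.081) = 0.4676.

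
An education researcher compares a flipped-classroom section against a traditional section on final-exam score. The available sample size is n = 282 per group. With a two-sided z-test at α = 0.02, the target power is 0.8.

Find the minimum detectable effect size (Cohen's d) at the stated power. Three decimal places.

d ≈ 0.267

Need Φ(δ − 2.326) = 0.8, so δ = 2.326 + 0.842 = 3.168.
(Lower-tail contribution to power is negligible for δ > 0.)
δ = d·√(n/2) ⇒ d = δ/√(n/2) = 3.168/√(282/2) = 0.2668.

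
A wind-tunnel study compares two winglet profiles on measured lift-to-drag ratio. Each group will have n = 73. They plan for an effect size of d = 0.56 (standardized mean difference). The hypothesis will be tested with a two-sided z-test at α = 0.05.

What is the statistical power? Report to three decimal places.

Noncentrality parameter: δ = d·√(n/2) = 0.56 × √(73/2) = 3.3833
Two-sided α = 0.05 → critical value z_{0.025} = 1.960.
Power = Φ(δ − 1.960) + Φ(−δ − 1.960) = Φ(1.423) + Φ(-5.343) = 0.9227 + 0.0000 = 0.9227.

Power ≈ 0.923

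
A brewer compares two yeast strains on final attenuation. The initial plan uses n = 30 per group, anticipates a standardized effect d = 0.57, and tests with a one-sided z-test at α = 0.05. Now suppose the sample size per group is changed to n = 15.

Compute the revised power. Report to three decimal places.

Power ≈ 0.467

With n = 15 per group: δ = d·√(n/2) = 0.57 × √(15/2) = 1.5610. Critical value z_{0.05} = 1.645.
Revised power = P(Z > 1.645 − δ) = Φ(-0.084) = 0.4666.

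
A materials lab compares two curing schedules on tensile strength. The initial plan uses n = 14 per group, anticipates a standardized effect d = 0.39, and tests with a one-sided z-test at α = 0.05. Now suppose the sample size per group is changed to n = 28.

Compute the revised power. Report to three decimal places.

With n = 28 per group: δ = d·√(n/2) = 0.39 × √(28/2) = 1.4592. Critical value z_{0.05} = 1.645.
Revised power = P(Z > 1.645 − δ) = Φ(-0.186) = 0.4264.

Power ≈ 0.426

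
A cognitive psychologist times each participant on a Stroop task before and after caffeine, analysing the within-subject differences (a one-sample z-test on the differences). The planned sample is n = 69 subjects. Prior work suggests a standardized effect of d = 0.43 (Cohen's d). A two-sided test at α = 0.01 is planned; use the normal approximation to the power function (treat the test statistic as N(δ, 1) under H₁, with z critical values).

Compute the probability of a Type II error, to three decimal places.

Noncentrality parameter: δ = d·√n = 0.43 × √69 = 3.5718
Two-sided α = 0.01 → critical value z_{0.005} = 2.576.
Power = Φ(δ − 2.576) + Φ(−δ − 2.576) = Φ(0.996) + Φ(-6.148) = 0.8404 + 0.0000 = 0.8404.
Type II error: β = 1 − power = 1 − 0.8404 = 0.1596.

β ≈ 0.160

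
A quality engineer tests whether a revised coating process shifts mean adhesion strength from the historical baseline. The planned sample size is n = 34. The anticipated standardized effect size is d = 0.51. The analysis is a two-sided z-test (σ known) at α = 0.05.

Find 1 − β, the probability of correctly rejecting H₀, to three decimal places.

Power ≈ 0.845

Noncentrality parameter: δ = d·√n = 0.51 × √34 = 2.9738
Critical value for a two-sided test at α = 0.05: z_{α/2} = 1.960.
Power = Φ(δ − 1.960) + Φ(−δ − 1.960) = Φ(1.014) + Φ(-4.934) = 0.8447 + 0.0000 = 0.8447.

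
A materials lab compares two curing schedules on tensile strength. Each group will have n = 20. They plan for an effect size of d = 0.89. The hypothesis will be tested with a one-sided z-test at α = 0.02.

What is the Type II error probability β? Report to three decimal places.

β ≈ 0.223

Noncentrality parameter: δ = d·√(n/2) = 0.89 × √(20/2) = 2.8144
One-sided α = 0.02 → critical value z_{0.02} = 2.054.
Power = Φ(δ − 2.054) = Φ(0.761) = 0.7766.
Type II error: β = 1 − power = 1 − 0.7766 = 0.2234.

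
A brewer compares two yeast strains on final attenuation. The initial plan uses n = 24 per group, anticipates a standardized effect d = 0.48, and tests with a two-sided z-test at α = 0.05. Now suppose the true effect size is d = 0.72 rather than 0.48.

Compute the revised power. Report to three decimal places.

Power ≈ 0.703

With d = 0.72: δ = d·√(n/2) = 0.72 × √(24/2) = 2.4942. Critical value z_{0.025} = 1.960.
Revised power = Φ(δ − 1.960) + Φ(−δ − 1.960) = Φ(0.534) + Φ(-4.454) = 0.7034 + 0.0000 = 0.7034.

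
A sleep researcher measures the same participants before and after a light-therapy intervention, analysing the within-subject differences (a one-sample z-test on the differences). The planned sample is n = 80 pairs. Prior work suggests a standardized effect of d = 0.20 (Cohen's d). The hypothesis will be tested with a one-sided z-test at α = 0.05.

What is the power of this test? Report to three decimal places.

Noncentrality parameter: λ = d·√n = 0.20 × √80 = 1.7889
Critical value for a one-sided test at α = 0.05: z_α = 1.645.
Power = Φ(λ − 1.645) = Φ(0.144) = 0.5573.

Power ≈ 0.557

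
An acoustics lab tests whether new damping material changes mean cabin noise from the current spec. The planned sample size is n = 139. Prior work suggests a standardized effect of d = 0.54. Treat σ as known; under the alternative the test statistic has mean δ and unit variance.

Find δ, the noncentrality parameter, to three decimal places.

The noncentrality parameter scales effect size by the design's sample-size factor: δ = d·√n = 0.54 × √139 = 6.3665

δ ≈ 6.367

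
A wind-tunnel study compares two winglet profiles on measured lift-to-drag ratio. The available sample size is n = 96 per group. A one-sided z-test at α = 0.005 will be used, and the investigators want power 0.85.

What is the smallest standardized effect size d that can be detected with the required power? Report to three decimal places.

Need Φ(δ − 2.576) = 0.85, so δ = 2.576 + 1.036 = 3.612.
δ = d·√(n/2) ⇒ d = δ/√(n/2) = 3.612/√(96/2) = 0.5214.

d ≈ 0.521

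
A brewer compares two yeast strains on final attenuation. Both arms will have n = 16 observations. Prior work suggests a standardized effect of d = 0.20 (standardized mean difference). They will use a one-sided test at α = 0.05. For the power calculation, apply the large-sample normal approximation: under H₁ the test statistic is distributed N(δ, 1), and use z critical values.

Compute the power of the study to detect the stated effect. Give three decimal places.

Power ≈ 0.140

Noncentrality parameter: δ = d·√(n/2) = 0.20 × √(16/2) = 0.5657
Critical value for a one-sided test at α = 0.05: z_α = 1.645.
Power = P(Z > 1.645 − δ) = Φ(-1.079) = 0.1403.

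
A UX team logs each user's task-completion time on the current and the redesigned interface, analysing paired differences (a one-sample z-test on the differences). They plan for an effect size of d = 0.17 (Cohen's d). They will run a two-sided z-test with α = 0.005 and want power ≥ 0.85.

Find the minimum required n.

n = 512

Set Φ(δ − 2.807) = 0.85; then δ − 2.807 = Φ⁻¹(0.85) = 1.036, giving δ = 3.843.
(Ignoring the negligible lower-tail rejection probability gives the usual closed-form inversion.)
δ = d·√n ⇒ n = (δ/d)² = (3.843 / 0.17)² = 511.15.
Rounding up, n = 512.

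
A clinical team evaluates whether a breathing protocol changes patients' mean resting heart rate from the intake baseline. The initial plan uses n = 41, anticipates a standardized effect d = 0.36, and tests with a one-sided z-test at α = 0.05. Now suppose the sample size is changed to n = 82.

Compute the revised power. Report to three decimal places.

With n = 82: δ = d·√n = 0.36 × √82 = 3.2599. Critical value z_{0.05} = 1.645.
Revised power = Φ(δ − 1.645) = Φ(1.615) = 0.9469.

Power ≈ 0.947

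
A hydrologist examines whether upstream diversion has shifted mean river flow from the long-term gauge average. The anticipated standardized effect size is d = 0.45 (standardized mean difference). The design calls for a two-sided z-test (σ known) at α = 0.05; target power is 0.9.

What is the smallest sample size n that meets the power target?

Set Φ(δ − 1.960) = 0.9; then δ − 1.960 = Φ⁻¹(0.9) = 1.282, giving δ = 3.242.
(The Φ(−δ − z_{α/2}) term is vanishingly small for δ > 0 and is dropped in the standard sample-size formula.)
δ = d·√n ⇒ n = (δ/d)² = (3.242 / 0.45)² = 51.89.
Rounding up, n = 52.

n = 52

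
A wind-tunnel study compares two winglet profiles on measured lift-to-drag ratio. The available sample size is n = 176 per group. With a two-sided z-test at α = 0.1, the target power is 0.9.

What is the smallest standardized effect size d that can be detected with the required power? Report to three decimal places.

Need Φ(δ − 1.645) = 0.9, so δ = 1.645 + 1.282 = 2.926.
(The second rejection-region term Φ(−δ − z_{α/2}) is negligible and dropped.)
δ = d·√(n/2) ⇒ d = δ/√(n/2) = 2.926/√(176/2) = 0.3120.

d ≈ 0.312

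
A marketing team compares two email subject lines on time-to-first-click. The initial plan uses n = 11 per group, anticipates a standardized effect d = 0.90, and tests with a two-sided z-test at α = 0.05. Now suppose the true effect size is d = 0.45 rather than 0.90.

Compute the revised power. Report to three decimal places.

With d = 0.45: δ = d·√(n/2) = 0.45 × √(11/2) = 1.0553. Critical value z_{0.025} = 1.960.
Revised power = Φ(δ − 1.960) + Φ(−δ − 1.960) = Φ(-0.905) + Φ(-3.015) = 0.1828 + 0.0013 = 0.1841.

Power ≈ 0.184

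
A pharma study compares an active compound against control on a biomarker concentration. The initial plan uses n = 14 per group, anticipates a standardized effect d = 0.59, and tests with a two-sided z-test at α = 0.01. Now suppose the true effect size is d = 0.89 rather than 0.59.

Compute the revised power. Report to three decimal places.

With d = 0.89: δ = d·√(n/2) = 0.89 × √(14/2) = 2.3547. Critical value z_{0.005} = 2.576.
Revised power = Φ(δ − 2.576) + Φ(−δ − 2.576) = Φ(-0.221) + Φ(-4.931) = 0.4125 + 0.0000 = 0.4125.

Power ≈ 0.413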